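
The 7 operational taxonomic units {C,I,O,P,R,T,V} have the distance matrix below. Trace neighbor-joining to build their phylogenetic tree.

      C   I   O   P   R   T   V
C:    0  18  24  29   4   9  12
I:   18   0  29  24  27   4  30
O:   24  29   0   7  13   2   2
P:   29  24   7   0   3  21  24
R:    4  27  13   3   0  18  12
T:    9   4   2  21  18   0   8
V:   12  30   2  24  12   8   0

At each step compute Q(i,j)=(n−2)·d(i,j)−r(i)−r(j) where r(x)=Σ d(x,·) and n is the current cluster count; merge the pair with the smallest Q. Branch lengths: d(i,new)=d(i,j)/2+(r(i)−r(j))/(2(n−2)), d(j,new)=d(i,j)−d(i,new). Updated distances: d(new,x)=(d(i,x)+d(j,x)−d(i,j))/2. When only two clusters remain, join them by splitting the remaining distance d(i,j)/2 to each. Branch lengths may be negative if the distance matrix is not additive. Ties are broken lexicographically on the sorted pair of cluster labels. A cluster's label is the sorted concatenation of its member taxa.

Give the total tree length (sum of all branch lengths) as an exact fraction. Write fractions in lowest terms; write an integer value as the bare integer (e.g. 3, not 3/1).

step 1: merge (I,T) at d=4, Q=-174; branch lengths I→9, T→-5; new cluster IT
  updated: d(C,IT)=23/2, d(IT,O)=27/2, d(IT,P)=41/2, d(IT,R)=41/2, d(IT,V)=17
step 2: merge (P,R) at d=3, Q=-124; branch lengths P→43/8, R→-19/8; new cluster PR
  updated: d(C,PR)=15, d(IT,PR)=19, d(O,PR)=17/2, d(PR,V)=33/2
step 3: merge (O,V) at d=2, Q=-179/2; branch lengths O→13/12, V→11/12; new cluster OV
  updated: d(C,OV)=17, d(IT,OV)=57/4, d(OV,PR)=23/2
step 4: merge (C,IT) at d=23/2, Q=-261/4; branch lengths C→87/16, IT→97/16; new cluster CIT
  updated: d(CIT,OV)=79/8, d(CIT,PR)=45/4
step 5: merge (CIT,OV) at d=79/8, Q=-261/8; branch lengths CIT→77/16, OV→81/16; new cluster CIOTV
  updated: d(CIOTV,PR)=103/16
step 6: merge (CIOTV,PR) at d=103/16; branch lengths CIOTV→103/32, PR→103/32; new cluster CIOPRTV
final tree: (((C:87/16,(I:9,T:-5):97/16):77/16,(O:13/12,V:11/12):81/16):103/32,(P:43/8,R:-19/8):103/32)
total length: 589/16

589/16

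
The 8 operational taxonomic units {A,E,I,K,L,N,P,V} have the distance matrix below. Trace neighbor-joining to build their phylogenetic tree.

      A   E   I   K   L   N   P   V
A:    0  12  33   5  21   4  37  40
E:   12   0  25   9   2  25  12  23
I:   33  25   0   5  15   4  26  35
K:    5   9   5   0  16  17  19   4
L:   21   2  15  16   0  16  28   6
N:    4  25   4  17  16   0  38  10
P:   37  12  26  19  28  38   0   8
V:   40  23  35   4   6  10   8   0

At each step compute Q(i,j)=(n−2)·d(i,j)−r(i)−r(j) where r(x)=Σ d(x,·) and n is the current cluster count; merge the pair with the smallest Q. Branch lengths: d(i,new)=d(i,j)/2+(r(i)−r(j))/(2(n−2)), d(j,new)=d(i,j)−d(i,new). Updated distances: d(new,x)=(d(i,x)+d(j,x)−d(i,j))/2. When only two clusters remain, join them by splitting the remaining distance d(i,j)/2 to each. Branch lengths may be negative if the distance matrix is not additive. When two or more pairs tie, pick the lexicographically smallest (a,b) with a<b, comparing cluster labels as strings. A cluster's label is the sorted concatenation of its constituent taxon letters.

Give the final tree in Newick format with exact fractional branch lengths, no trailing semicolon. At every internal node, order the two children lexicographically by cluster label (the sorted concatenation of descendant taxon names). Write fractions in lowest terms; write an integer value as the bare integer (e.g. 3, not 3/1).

((((A:87/20,N:-7/20):17/2,((E:23/16,L:9/16):47/12,(P:15/2,V:1/2):25/3):23/4):7/4,I:123/16):-43/32,K:-43/32)

1. join P+V (d=8, Q=-246) ⇒ PV; edges |P|=15/2, |V|=1/2
  updated: d(A,PV)=69/2, d(E,PV)=27/2, d(I,PV)=53/2, d(K,PV)=15/2, d(L,PV)=13, d(N,PV)=20
2. join A+N (d=4, Q=-351/2) ⇒ AN; edges |A|=87/20, |N|=-7/20
  updated: d(AN,E)=33/2, d(AN,I)=33/2, d(AN,K)=9, d(AN,L)=33/2, d(AN,PV)=101/4
3. join E+L (d=2, Q=-241/2) ⇒ EL; edges |E|=23/16, |L|=9/16
  updated: d(AN,EL)=31/2, d(EL,I)=19, d(EL,K)=23/2, d(EL,PV)=49/4
4. join EL+PV (d=49/4, Q=-93) ⇒ ELPV; edges |EL|=47/12, |PV|=25/3
  updated: d(AN,ELPV)=57/4, d(ELPV,I)=133/8, d(ELPV,K)=27/8
5. join AN+ELPV (d=57/4, Q=-91/2) ⇒ AELNPV; edges |AN|=17/2, |ELPV|=23/4
  updated: d(AELNPV,I)=151/16, d(AELNPV,K)=-15/16
6. join AELNPV+I (d=151/16, Q=-27/2) ⇒ AEILNPV; edges |AELNPV|=7/4, |I|=123/16
  updated: d(AEILNPV,K)=-43/16
7. join AEILNPV+K (d=-43/16) ⇒ AEIKLNPV; edges |AEILNPV|=-43/32, |K|=-43/32
final tree: ((((A:87/20,N:-7/20):17/2,((E:23/16,L:9/16):47/12,(P:15/2,V:1/2):25/3):23/4):7/4,I:123/16):-43/32,K:-43/32)
total length: 189/4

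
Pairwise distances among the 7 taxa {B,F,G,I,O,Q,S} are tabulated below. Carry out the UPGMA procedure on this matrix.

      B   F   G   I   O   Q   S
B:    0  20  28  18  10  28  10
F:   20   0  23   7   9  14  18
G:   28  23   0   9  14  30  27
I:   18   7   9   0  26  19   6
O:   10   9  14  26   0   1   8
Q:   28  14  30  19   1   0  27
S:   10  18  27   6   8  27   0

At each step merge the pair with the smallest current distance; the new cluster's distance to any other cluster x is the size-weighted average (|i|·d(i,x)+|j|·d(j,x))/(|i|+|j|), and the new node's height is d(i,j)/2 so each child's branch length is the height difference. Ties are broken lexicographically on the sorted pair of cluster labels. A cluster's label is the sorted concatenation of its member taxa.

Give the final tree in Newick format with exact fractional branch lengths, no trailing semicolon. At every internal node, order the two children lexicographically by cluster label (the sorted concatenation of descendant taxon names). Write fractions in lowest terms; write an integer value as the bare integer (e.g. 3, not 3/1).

step 1: merge (O,Q) at d=1; branch lengths O→1/2, Q→1/2; new cluster OQ
  updated: d(B,OQ)=19, d(F,OQ)=23/2, d(G,OQ)=22, d(I,OQ)=45/2, d(OQ,S)=35/2
step 2: merge (I,S) at d=6; branch lengths I→3, S→3; new cluster IS
  updated: d(B,IS)=14, d(F,IS)=25/2, d(G,IS)=18, d(IS,OQ)=20
step 3: merge (F,OQ) at d=23/2; branch lengths F→23/4, OQ→21/4; new cluster FOQ
  updated: d(B,FOQ)=58/3, d(FOQ,G)=67/3, d(FOQ,IS)=35/2
step 4: merge (B,IS) at d=14; branch lengths B→7, IS→4; new cluster BIS
  updated: d(BIS,FOQ)=163/9, d(BIS,G)=64/3
step 5: merge (BIS,FOQ) at d=163/9; branch lengths BIS→37/18, FOQ→119/36; new cluster BFIOQS
  updated: d(BFIOQS,G)=131/6
step 6: merge (BFIOQS,G) at d=131/6; branch lengths BFIOQS→67/36, G→131/12; new cluster BFGIOQS
final tree: (((B:7,(I:3,S:3):4):37/18,(F:23/4,(O:1/2,Q:1/2):21/4):119/36):67/36,G:131/12)
total length: 1697/36

(((B:7,(I:3,S:3):4):37/18,(F:23/4,(O:1/2,Q:1/2):21/4):119/36):67/36,G:131/12)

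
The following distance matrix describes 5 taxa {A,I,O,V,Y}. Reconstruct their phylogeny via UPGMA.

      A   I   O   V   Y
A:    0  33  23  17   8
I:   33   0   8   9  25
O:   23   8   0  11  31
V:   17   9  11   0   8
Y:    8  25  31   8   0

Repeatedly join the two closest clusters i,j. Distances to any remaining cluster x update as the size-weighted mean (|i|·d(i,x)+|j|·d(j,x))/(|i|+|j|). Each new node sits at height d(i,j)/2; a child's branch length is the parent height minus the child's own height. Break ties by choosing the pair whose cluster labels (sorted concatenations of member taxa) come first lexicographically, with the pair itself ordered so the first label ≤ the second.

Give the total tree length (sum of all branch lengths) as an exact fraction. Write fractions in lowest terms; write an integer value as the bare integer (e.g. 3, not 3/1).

215/6

iteration 1: select A,Y (d=8); attach at lengths (4, 4); label the merged cluster AY
  updated: d(AY,I)=29, d(AY,O)=27, d(AY,V)=25/2
iteration 2: select I,O (d=8); attach at lengths (4, 4); label the merged cluster IO
  updated: d(AY,IO)=28, d(IO,V)=10
iteration 3: select IO,V (d=10); attach at lengths (1, 5); label the merged cluster IOV
  updated: d(AY,IOV)=137/6
iteration 4: select AY,IOV (d=137/6); attach at lengths (89/12, 77/12); label the merged cluster AIOVY
final tree: ((A:4,Y:4):89/12,((I:4,O:4):1,V:5):77/12)
total length: 215/6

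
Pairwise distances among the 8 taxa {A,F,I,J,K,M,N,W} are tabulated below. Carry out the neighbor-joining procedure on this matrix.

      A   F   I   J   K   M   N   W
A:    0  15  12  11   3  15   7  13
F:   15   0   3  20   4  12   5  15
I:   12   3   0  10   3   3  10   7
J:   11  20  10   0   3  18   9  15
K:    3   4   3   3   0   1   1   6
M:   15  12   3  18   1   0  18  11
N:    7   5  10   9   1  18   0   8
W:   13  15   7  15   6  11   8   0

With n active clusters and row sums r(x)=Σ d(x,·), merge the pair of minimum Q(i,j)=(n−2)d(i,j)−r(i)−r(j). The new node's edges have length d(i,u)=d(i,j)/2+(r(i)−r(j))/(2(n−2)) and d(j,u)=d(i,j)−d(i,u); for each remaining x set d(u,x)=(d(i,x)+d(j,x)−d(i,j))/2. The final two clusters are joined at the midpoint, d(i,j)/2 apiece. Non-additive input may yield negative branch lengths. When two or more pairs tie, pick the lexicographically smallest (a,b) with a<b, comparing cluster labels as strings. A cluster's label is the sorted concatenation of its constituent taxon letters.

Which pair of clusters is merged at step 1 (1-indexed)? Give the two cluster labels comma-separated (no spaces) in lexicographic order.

I,M

iteration 1: select I,M (d=3, Q=-108); attach at lengths (-1, 4); label the merged cluster IM
  updated: d(A,IM)=12, d(F,IM)=6, d(IM,J)=25/2, d(IM,K)=1/2, d(IM,N)=25/2, d(IM,W)=15/2
iteration 2: select F,IM (d=6, Q=-86); attach at lengths (22/5, 8/5); label the merged cluster FIM
  updated: d(A,FIM)=21/2, d(FIM,J)=53/4, d(FIM,K)=-3/4, d(FIM,N)=23/4, d(FIM,W)=33/4
iteration 3: select FIM,W (d=33/4, Q=-217/4); attach at lengths (79/32, 185/32); label the merged cluster FIMW
  updated: d(A,FIMW)=61/8, d(FIMW,J)=10, d(FIMW,K)=-3/2, d(FIMW,N)=11/4
iteration 4: select FIMW,N (d=11/4, Q=-243/8); attach at lengths (59/48, 73/48); label the merged cluster FIMNW
  updated: d(A,FIMNW)=95/16, d(FIMNW,J)=65/8, d(FIMNW,K)=-13/8
iteration 5: select A,FIMNW (d=95/16, Q=-41/2); attach at lengths (155/32, 35/32); label the merged cluster AFIMNW
  updated: d(AFIMNW,J)=211/32, d(AFIMNW,K)=-73/32
iteration 6: select AFIMNW,J (d=211/32, Q=-117/16); attach at lengths (21/32, 95/16); label the merged cluster AFIJMNW
  updated: d(AFIJMNW,K)=-47/16
iteration 7: select AFIJMNW,K (d=-47/16); attach at lengths (-47/32, -47/32); label the merged cluster AFIJKMNW
final tree: (((A:155/32,(((F:22/5,(I:-1,M:4):8/5):79/32,W:185/32):59/48,N:73/48):35/32):21/32,J:95/16):-47/32,K:-47/32)
total length: 947/32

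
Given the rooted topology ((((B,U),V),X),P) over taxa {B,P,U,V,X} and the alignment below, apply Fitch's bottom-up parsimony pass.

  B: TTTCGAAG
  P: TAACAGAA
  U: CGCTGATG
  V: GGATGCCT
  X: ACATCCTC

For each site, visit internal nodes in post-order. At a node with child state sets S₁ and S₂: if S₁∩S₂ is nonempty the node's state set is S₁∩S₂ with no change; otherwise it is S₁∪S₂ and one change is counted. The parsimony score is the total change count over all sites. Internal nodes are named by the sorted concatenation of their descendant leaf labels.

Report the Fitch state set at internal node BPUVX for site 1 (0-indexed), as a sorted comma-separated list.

A,C,G

site 0, node BU: B={T} ∪ U={C} → {C,T} (+1)
site 0, node BUV: BU={C,T} ∪ V={G} → {C,G,T} (+1)
site 0, node BUVX: BUV={C,G,T} ∪ X={A} → {A,C,G,T} (+1)
site 0, node BPUVX: BUVX={A,C,G,T} ∩ P={T} → {T} (+0)
site 1, node BU: B={T} ∪ U={G} → {G,T} (+1)
site 1, node BUV: BU={G,T} ∩ V={G} → {G} (+0)
site 1, node BUVX: BUV={G} ∪ X={C} → {C,G} (+1)
site 1, node BPUVX: BUVX={C,G} ∪ P={A} → {A,C,G} (+1)
site 2, node BU: B={T} ∪ U={C} → {C,T} (+1)
site 2, node BUV: BU={C,T} ∪ V={A} → {A,C,T} (+1)
site 2, node BUVX: BUV={A,C,T} ∩ X={A} → {A} (+0)
site 2, node BPUVX: BUVX={A} ∩ P={A} → {A} (+0)
site 3, node BU: B={C} ∪ U={T} → {C,T} (+1)
site 3, node BUV: BU={C,T} ∩ V={T} → {T} (+0)
site 3, node BUVX: BUV={T} ∩ X={T} → {T} (+0)
site 3, node BPUVX: BUVX={T} ∪ P={C} → {C,T} (+1)
site 4, node BU: B={G} ∩ U={G} → {G} (+0)
site 4, node BUV: BU={G} ∩ V={G} → {G} (+0)
site 4, node BUVX: BUV={G} ∪ X={C} → {C,G} (+1)
site 4, node BPUVX: BUVX={C,G} ∪ P={A} → {A,C,G} (+1)
site 5, node BU: B={A} ∩ U={A} → {A} (+0)
site 5, node BUV: BU={A} ∪ V={C} → {A,C} (+1)
site 5, node BUVX: BUV={A,C} ∩ X={C} → {C} (+0)
site 5, node BPUVX: BUVX={C} ∪ P={G} → {C,G} (+1)
site 6, node BU: B={A} ∪ U={T} → {A,T} (+1)
site 6, node BUV: BU={A,T} ∪ V={C} → {A,C,T} (+1)
site 6, node BUVX: BUV={A,C,T} ∩ X={T} → {T} (+0)
site 6, node BPUVX: BUVX={T} ∪ P={A} → {A,T} (+1)
site 7, node BU: B={G} ∩ U={G} → {G} (+0)
site 7, node BUV: BU={G} ∪ V={T} → {G,T} (+1)
site 7, node BUVX: BUV={G,T} ∪ X={C} → {C,G,T} (+1)
site 7, node BPUVX: BUVX={C,G,T} ∪ P={A} → {A,C,G,T} (+1)
per-site changes: [3, 3, 2, 2, 2, 2, 3, 3]; total = 20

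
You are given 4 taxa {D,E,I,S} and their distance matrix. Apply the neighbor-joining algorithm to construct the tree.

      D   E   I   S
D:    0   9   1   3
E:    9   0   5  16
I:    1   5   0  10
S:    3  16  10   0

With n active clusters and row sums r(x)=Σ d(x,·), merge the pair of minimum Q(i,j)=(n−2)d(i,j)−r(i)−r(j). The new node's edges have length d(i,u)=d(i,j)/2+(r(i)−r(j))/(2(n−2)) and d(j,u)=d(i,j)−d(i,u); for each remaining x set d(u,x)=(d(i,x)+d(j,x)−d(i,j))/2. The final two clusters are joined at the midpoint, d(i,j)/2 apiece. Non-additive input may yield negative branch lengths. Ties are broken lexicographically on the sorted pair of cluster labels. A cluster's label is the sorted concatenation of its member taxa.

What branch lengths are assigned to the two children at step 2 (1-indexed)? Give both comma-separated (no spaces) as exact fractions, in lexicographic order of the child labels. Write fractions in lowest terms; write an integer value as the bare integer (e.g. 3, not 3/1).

1. join D+S (d=3, Q=-36) ⇒ DS; edges |D|=-5/2, |S|=11/2
  updated: d(DS,E)=11, d(DS,I)=4
2. join DS+E (d=11, Q=-20) ⇒ DES; edges |DS|=5, |E|=6
  updated: d(DES,I)=-1
3. join DES+I (d=-1) ⇒ DEIS; edges |DES|=-1/2, |I|=-1/2
final tree: (((D:-5/2,S:11/2):5,E:6):-1/2,I:-1/2)
total length: 13

5,6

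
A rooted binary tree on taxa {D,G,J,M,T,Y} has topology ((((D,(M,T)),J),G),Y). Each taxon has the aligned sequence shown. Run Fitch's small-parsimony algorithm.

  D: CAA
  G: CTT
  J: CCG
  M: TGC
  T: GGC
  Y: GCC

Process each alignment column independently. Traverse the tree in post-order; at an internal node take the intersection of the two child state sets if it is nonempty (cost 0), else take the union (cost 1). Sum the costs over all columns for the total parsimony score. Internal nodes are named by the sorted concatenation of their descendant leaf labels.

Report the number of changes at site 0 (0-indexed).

[col 0] MT: children M:{T}, T:{G} ∪→ {G,T}; cost 1
[col 0] DMT: children D:{C}, MT:{G,T} ∪→ {C,G,T}; cost 1
[col 0] DJMT: children DMT:{C,G,T}, J:{C} ∩→ {C}; cost 0
[col 0] DGJMT: children DJMT:{C}, G:{C} ∩→ {C}; cost 0
[col 0] DGJMTY: children DGJMT:{C}, Y:{G} ∪→ {C,G}; cost 1
[col 1] MT: children M:{G}, T:{G} ∩→ {G}; cost 0
[col 1] DMT: children D:{A}, MT:{G} ∪→ {A,G}; cost 1
[col 1] DJMT: children DMT:{A,G}, J:{C} ∪→ {A,C,G}; cost 1
[col 1] DGJMT: children DJMT:{A,C,G}, G:{T} ∪→ {A,C,G,T}; cost 1
[col 1] DGJMTY: children DGJMT:{A,C,G,T}, Y:{C} ∩→ {C}; cost 0
[col 2] MT: children M:{C}, T:{C} ∩→ {C}; cost 0
[col 2] DMT: children D:{A}, MT:{C} ∪→ {A,C}; cost 1
[col 2] DJMT: children DMT:{A,C}, J:{G} ∪→ {A,C,G}; cost 1
[col 2] DGJMT: children DJMT:{A,C,G}, G:{T} ∪→ {A,C,G,T}; cost 1
[col 2] DGJMTY: children DGJMT:{A,C,G,T}, Y:{C} ∩→ {C}; cost 0
per-site changes: [3, 3, 3]; total = 9

3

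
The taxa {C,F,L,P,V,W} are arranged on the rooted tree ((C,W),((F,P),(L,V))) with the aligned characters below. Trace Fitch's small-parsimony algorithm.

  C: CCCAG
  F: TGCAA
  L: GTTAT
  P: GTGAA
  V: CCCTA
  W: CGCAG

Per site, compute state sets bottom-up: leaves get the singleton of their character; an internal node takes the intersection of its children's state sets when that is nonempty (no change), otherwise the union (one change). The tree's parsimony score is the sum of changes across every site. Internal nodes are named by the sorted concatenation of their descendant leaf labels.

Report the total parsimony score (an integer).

CW@0: {C} ∩ {C} = {C} (intersection, +0)
FP@0: {T} ∪ {G} = {G,T} (union, +1)
LV@0: {G} ∪ {C} = {C,G} (union, +1)
FLPV@0: {G,T} ∩ {C,G} = {G} (intersection, +0)
CFLPVW@0: {C} ∪ {G} = {C,G} (union, +1)
CW@1: {C} ∪ {G} = {C,G} (union, +1)
FP@1: {G} ∪ {T} = {G,T} (union, +1)
LV@1: {T} ∪ {C} = {C,T} (union, +1)
FLPV@1: {G,T} ∩ {C,T} = {T} (intersection, +0)
CFLPVW@1: {C,G} ∪ {T} = {C,G,T} (union, +1)
CW@2: {C} ∩ {C} = {C} (intersection, +0)
FP@2: {C} ∪ {G} = {C,G} (union, +1)
LV@2: {T} ∪ {C} = {C,T} (union, +1)
FLPV@2: {C,G} ∩ {C,T} = {C} (intersection, +0)
CFLPVW@2: {C} ∩ {C} = {C} (intersection, +0)
CW@3: {A} ∩ {A} = {A} (intersection, +0)
FP@3: {A} ∩ {A} = {A} (intersection, +0)
LV@3: {A} ∪ {T} = {A,T} (union, +1)
FLPV@3: {A} ∩ {A,T} = {A} (intersection, +0)
CFLPVW@3: {A} ∩ {A} = {A} (intersection, +0)
CW@4: {G} ∩ {G} = {G} (intersection, +0)
FP@4: {A} ∩ {A} = {A} (intersection, +0)
LV@4: {T} ∪ {A} = {A,T} (union, +1)
FLPV@4: {A} ∩ {A,T} = {A} (intersection, +0)
CFLPVW@4: {G} ∪ {A} = {A,G} (union, +1)
per-site changes: [3, 4, 2, 1, 2]; total = 12

12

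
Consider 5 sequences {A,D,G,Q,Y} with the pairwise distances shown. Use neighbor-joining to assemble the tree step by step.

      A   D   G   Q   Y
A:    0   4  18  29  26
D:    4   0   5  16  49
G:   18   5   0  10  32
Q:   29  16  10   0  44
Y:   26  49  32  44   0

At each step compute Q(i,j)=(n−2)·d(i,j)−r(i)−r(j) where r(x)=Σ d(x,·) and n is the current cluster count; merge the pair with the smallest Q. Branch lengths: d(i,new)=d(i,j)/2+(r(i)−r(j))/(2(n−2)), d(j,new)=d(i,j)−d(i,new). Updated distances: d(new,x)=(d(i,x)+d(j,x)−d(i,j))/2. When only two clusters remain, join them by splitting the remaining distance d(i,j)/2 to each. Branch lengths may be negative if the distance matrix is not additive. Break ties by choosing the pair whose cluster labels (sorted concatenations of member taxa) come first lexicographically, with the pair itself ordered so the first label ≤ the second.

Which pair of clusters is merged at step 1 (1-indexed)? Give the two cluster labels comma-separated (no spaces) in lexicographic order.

1. join A+Y (d=26, Q=-150) ⇒ AY; edges |A|=2/3, |Y|=76/3
  updated: d(AY,D)=27/2, d(AY,G)=12, d(AY,Q)=47/2
2. join AY+D (d=27/2, Q=-113/2) ⇒ ADY; edges |AY|=83/8, |D|=25/8
  updated: d(ADY,G)=7/4, d(ADY,Q)=13
3. join ADY+G (d=7/4, Q=-99/4) ⇒ ADGY; edges |ADY|=19/8, |G|=-5/8
  updated: d(ADGY,Q)=85/8
4. join ADGY+Q (d=85/8) ⇒ ADGQY; edges |ADGY|=85/16, |Q|=85/16
final tree: ((((A:2/3,Y:76/3):83/8,D:25/8):19/8,G:-5/8):85/16,Q:85/16)
total length: 415/8

A,Y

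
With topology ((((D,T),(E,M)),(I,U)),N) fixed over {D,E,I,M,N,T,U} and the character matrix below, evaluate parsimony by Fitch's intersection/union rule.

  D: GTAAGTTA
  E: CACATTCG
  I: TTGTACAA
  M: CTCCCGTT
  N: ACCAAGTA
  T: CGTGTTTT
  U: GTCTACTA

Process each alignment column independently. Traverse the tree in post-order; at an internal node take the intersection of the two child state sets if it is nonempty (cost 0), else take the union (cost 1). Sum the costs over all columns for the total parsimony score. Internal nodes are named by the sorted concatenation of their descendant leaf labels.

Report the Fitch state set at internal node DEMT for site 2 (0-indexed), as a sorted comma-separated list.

site 0, node DT: D={G} ∪ T={C} → {C,G} (+1)
site 0, node EM: E={C} ∩ M={C} → {C} (+0)
site 0, node DEMT: DT={C,G} ∩ EM={C} → {C} (+0)
site 0, node IU: I={T} ∪ U={G} → {G,T} (+1)
site 0, node DEIMTU: DEMT={C} ∪ IU={G,T} → {C,G,T} (+1)
site 0, node DEIMNTU: DEIMTU={C,G,T} ∪ N={A} → {A,C,G,T} (+1)
site 1, node DT: D={T} ∪ T={G} → {G,T} (+1)
site 1, node EM: E={A} ∪ M={T} → {A,T} (+1)
site 1, node DEMT: DT={G,T} ∩ EM={A,T} → {T} (+0)
site 1, node IU: I={T} ∩ U={T} → {T} (+0)
site 1, node DEIMTU: DEMT={T} ∩ IU={T} → {T} (+0)
site 1, node DEIMNTU: DEIMTU={T} ∪ N={C} → {C,T} (+1)
site 2, node DT: D={A} ∪ T={T} → {A,T} (+1)
site 2, node EM: E={C} ∩ M={C} → {C} (+0)
site 2, node DEMT: DT={A,T} ∪ EM={C} → {A,C,T} (+1)
site 2, node IU: I={G} ∪ U={C} → {C,G} (+1)
site 2, node DEIMTU: DEMT={A,C,T} ∩ IU={C,G} → {C} (+0)
site 2, node DEIMNTU: DEIMTU={C} ∩ N={C} → {C} (+0)
site 3, node DT: D={A} ∪ T={G} → {A,G} (+1)
site 3, node EM: E={A} ∪ M={C} → {A,C} (+1)
site 3, node DEMT: DT={A,G} ∩ EM={A,C} → {A} (+0)
site 3, node IU: I={T} ∩ U={T} → {T} (+0)
site 3, node DEIMTU: DEMT={A} ∪ IU={T} → {A,T} (+1)
site 3, node DEIMNTU: DEIMTU={A,T} ∩ N={A} → {A} (+0)
site 4, node DT: D={G} ∪ T={T} → {G,T} (+1)
site 4, node EM: E={T} ∪ M={C} → {C,T} (+1)
site 4, node DEMT: DT={G,T} ∩ EM={C,T} → {T} (+0)
site 4, node IU: I={A} ∩ U={A} → {A} (+0)
site 4, node DEIMTU: DEMT={T} ∪ IU={A} → {A,T} (+1)
site 4, node DEIMNTU: DEIMTU={A,T} ∩ N={A} → {A} (+0)
site 5, node DT: D={T} ∩ T={T} → {T} (+0)
site 5, node EM: E={T} ∪ M={G} → {G,T} (+1)
site 5, node DEMT: DT={T} ∩ EM={G,T} → {T} (+0)
site 5, node IU: I={C} ∩ U={C} → {C} (+0)
site 5, node DEIMTU: DEMT={T} ∪ IU={C} → {C,T} (+1)
site 5, node DEIMNTU: DEIMTU={C,T} ∪ N={G} → {C,G,T} (+1)
site 6, node DT: D={T} ∩ T={T} → {T} (+0)
site 6, node EM: E={C} ∪ M={T} → {C,T} (+1)
site 6, node DEMT: DT={T} ∩ EM={C,T} → {T} (+0)
site 6, node IU: I={A} ∪ U={T} → {A,T} (+1)
site 6, node DEIMTU: DEMT={T} ∩ IU={A,T} → {T} (+0)
site 6, node DEIMNTU: DEIMTU={T} ∩ N={T} → {T} (+0)
site 7, node DT: D={A} ∪ T={T} → {A,T} (+1)
site 7, node EM: E={G} ∪ M={T} → {G,T} (+1)
site 7, node DEMT: DT={A,T} ∩ EM={G,T} → {T} (+0)
site 7, node IU: I={A} ∩ U={A} → {A} (+0)
site 7, node DEIMTU: DEMT={T} ∪ IU={A} → {A,T} (+1)
site 7, node DEIMNTU: DEIMTU={A,T} ∩ N={A} → {A} (+0)
per-site changes: [4, 3, 3, 3, 3, 3, 2, 3]; total = 24

A,C,T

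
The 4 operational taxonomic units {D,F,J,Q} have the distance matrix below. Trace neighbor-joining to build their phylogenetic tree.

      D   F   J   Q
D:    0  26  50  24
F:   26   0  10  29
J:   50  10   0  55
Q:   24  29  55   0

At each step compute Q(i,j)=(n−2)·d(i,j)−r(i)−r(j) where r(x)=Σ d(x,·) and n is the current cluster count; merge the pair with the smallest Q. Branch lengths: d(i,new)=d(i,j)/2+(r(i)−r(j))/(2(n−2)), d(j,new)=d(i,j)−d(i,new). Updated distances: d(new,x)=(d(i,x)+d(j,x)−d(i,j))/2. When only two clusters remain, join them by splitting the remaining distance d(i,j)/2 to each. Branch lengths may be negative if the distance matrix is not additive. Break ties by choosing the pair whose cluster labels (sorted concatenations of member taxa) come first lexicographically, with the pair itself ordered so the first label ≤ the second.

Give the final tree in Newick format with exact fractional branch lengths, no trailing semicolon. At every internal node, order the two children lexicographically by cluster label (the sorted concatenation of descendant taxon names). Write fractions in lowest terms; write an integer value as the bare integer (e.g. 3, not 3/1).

1. join D+Q (d=24, Q=-160) ⇒ DQ; edges |D|=10, |Q|=14
  updated: d(DQ,F)=31/2, d(DQ,J)=81/2
2. join DQ+F (d=31/2, Q=-66) ⇒ DFQ; edges |DQ|=23, |F|=-15/2
  updated: d(DFQ,J)=35/2
3. join DFQ+J (d=35/2) ⇒ DFJQ; edges |DFQ|=35/4, |J|=35/4
final tree: (((D:10,Q:14):23,F:-15/2):35/4,J:35/4)
total length: 57

(((D:10,Q:14):23,F:-15/2):35/4,J:35/4)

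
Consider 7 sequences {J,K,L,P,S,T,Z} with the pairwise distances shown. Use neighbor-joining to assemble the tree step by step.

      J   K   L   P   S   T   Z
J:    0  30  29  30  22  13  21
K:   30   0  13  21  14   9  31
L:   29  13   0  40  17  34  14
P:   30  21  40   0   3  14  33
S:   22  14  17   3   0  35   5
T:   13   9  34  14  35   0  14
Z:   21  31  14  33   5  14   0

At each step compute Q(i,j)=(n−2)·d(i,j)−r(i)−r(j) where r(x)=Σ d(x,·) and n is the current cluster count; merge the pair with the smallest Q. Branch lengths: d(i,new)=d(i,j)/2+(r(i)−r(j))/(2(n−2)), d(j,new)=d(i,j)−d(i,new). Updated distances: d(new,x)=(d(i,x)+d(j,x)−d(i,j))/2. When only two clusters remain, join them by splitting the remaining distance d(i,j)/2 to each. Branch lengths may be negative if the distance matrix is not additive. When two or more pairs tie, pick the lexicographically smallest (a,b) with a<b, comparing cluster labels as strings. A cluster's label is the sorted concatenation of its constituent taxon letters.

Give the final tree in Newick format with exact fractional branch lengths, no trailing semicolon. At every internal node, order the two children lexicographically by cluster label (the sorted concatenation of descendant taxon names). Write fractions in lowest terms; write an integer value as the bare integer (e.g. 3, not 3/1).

iteration 1: select P,S (d=3, Q=-222); attach at lengths (6, -3); label the merged cluster PS
  updated: d(J,PS)=49/2, d(K,PS)=16, d(L,PS)=27, d(PS,T)=23, d(PS,Z)=35/2
iteration 2: select K,L (d=13, Q=-164); attach at lengths (17/4, 35/4); label the merged cluster KL
  updated: d(J,KL)=23, d(KL,PS)=15, d(KL,T)=15, d(KL,Z)=16
iteration 3: select J,T (d=13, Q=-215/2); attach at lengths (37/4, 15/4); label the merged cluster JT
  updated: d(JT,KL)=25/2, d(JT,PS)=69/4, d(JT,Z)=11
iteration 4: select JT,Z (d=11, Q=-253/4); attach at lengths (73/16, 103/16); label the merged cluster JTZ
  updated: d(JTZ,KL)=35/4, d(JTZ,PS)=95/8
iteration 5: select JTZ,KL (d=35/4, Q=-285/8); attach at lengths (45/16, 95/16); label the merged cluster JKLTZ
  updated: d(JKLTZ,PS)=145/16
iteration 6: select JKLTZ,PS (d=145/16); attach at lengths (145/32, 145/32); label the merged cluster JKLPSTZ
final tree: ((((J:37/4,T:15/4):73/16,Z:103/16):45/16,(K:17/4,L:35/4):95/16):145/32,(P:6,S:-3):145/32)
total length: 925/16

((((J:37/4,T:15/4):73/16,Z:103/16):45/16,(K:17/4,L:35/4):95/16):145/32,(P:6,S:-3):145/32)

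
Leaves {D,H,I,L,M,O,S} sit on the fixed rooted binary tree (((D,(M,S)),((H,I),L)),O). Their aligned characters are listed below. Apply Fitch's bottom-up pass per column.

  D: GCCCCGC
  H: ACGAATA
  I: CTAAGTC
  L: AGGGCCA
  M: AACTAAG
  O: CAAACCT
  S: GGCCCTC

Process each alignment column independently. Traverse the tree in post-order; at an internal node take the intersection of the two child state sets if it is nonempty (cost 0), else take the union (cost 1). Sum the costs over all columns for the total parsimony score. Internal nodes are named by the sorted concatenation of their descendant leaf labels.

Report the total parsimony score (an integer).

site 0, node MS: M={A} ∪ S={G} → {A,G} (+1)
site 0, node DMS: D={G} ∩ MS={A,G} → {G} (+0)
site 0, node HI: H={A} ∪ I={C} → {A,C} (+1)
site 0, node HIL: HI={A,C} ∩ L={A} → {A} (+0)
site 0, node DHILMS: DMS={G} ∪ HIL={A} → {A,G} (+1)
site 0, node DHILMOS: DHILMS={A,G} ∪ O={C} → {A,C,G} (+1)
site 1, node MS: M={A} ∪ S={G} → {A,G} (+1)
site 1, node DMS: D={C} ∪ MS={A,G} → {A,C,G} (+1)
site 1, node HI: H={C} ∪ I={T} → {C,T} (+1)
site 1, node HIL: HI={C,T} ∪ L={G} → {C,G,T} (+1)
site 1, node DHILMS: DMS={A,C,G} ∩ HIL={C,G,T} → {C,G} (+0)
site 1, node DHILMOS: DHILMS={C,G} ∪ O={A} → {A,C,G} (+1)
site 2, node MS: M={C} ∩ S={C} → {C} (+0)
site 2, node DMS: D={C} ∩ MS={C} → {C} (+0)
site 2, node HI: H={G} ∪ I={A} → {A,G} (+1)
site 2, node HIL: HI={A,G} ∩ L={G} → {G} (+0)
site 2, node DHILMS: DMS={C} ∪ HIL={G} → {C,G} (+1)
site 2, node DHILMOS: DHILMS={C,G} ∪ O={A} → {A,C,G} (+1)
site 3, node MS: M={T} ∪ S={C} → {C,T} (+1)
site 3, node DMS: D={C} ∩ MS={C,T} → {C} (+0)
site 3, node HI: H={A} ∩ I={A} → {A} (+0)
site 3, node HIL: HI={A} ∪ L={G} → {A,G} (+1)
site 3, node DHILMS: DMS={C} ∪ HIL={A,G} → {A,C,G} (+1)
site 3, node DHILMOS: DHILMS={A,C,G} ∩ O={A} → {A} (+0)
site 4, node MS: M={A} ∪ S={C} → {A,C} (+1)
site 4, node DMS: D={C} ∩ MS={A,C} → {C} (+0)
site 4, node HI: H={A} ∪ I={G} → {A,G} (+1)
site 4, node HIL: HI={A,G} ∪ L={C} → {A,C,G} (+1)
site 4, node DHILMS: DMS={C} ∩ HIL={A,C,G} → {C} (+0)
site 4, node DHILMOS: DHILMS={C} ∩ O={C} → {C} (+0)
site 5, node MS: M={A} ∪ S={T} → {A,T} (+1)
site 5, node DMS: D={G} ∪ MS={A,T} → {A,G,T} (+1)
site 5, node HI: H={T} ∩ I={T} → {T} (+0)
site 5, node HIL: HI={T} ∪ L={C} → {C,T} (+1)
site 5, node DHILMS: DMS={A,G,T} ∩ HIL={C,T} → {T} (+0)
site 5, node DHILMOS: DHILMS={T} ∪ O={C} → {C,T} (+1)
site 6, node MS: M={G} ∪ S={C} → {C,G} (+1)
site 6, node DMS: D={C} ∩ MS={C,G} → {C} (+0)
site 6, node HI: H={A} ∪ I={C} → {A,C} (+1)
site 6, node HIL: HI={A,C} ∩ L={A} → {A} (+0)
site 6, node DHILMS: DMS={C} ∪ HIL={A} → {A,C} (+1)
site 6, node DHILMOS: DHILMS={A,C} ∪ O={T} → {A,C,T} (+1)
per-site changes: [4, 5, 3, 3, 3, 4, 4]; total = 26

26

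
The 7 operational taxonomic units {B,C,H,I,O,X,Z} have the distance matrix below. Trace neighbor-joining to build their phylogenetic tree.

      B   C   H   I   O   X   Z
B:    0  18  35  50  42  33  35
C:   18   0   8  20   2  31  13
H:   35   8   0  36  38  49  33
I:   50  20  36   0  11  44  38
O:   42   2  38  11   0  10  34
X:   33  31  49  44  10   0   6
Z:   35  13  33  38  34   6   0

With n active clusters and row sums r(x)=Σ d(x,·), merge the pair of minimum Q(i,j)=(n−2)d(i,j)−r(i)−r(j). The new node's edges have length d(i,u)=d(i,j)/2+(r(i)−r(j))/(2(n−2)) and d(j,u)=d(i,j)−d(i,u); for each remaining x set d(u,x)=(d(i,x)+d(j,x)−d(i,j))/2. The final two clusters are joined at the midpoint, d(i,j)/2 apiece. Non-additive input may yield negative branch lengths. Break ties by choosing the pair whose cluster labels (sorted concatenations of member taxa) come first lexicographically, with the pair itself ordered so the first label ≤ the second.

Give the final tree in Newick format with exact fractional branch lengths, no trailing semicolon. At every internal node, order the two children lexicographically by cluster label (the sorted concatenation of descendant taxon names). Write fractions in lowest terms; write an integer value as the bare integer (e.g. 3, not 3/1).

((((B:71/4,(X:22/5,Z:8/5):53/4):39/8,(I:87/8,O:1/8):91/8):25/8,C:-7):15/2,H:15/2)

step 1: merge (X,Z) at d=6, Q=-302; branch lengths X→22/5, Z→8/5; new cluster XZ
  updated: d(B,XZ)=31, d(C,XZ)=19, d(H,XZ)=38, d(I,XZ)=38, d(O,XZ)=19
step 2: merge (I,O) at d=11, Q=-223; branch lengths I→87/8, O→1/8; new cluster IO
  updated: d(B,IO)=81/2, d(C,IO)=11/2, d(H,IO)=63/2, d(IO,XZ)=23
step 3: merge (B,XZ) at d=31, Q=-285/2; branch lengths B→71/4, XZ→53/4; new cluster BXZ
  updated: d(BXZ,C)=3, d(BXZ,H)=21, d(BXZ,IO)=65/4
step 4: merge (BXZ,IO) at d=65/4, Q=-61; branch lengths BXZ→39/8, IO→91/8; new cluster BIOXZ
  updated: d(BIOXZ,C)=-31/8, d(BIOXZ,H)=145/8
step 5: merge (BIOXZ,C) at d=-31/8, Q=-89/4; branch lengths BIOXZ→25/8, C→-7; new cluster BCIOXZ
  updated: d(BCIOXZ,H)=15
step 6: merge (BCIOXZ,H) at d=15; branch lengths BCIOXZ→15/2, H→15/2; new cluster BCHIOXZ
final tree: ((((B:71/4,(X:22/5,Z:8/5):53/4):39/8,(I:87/8,O:1/8):91/8):25/8,C:-7):15/2,H:15/2)
total length: 603/8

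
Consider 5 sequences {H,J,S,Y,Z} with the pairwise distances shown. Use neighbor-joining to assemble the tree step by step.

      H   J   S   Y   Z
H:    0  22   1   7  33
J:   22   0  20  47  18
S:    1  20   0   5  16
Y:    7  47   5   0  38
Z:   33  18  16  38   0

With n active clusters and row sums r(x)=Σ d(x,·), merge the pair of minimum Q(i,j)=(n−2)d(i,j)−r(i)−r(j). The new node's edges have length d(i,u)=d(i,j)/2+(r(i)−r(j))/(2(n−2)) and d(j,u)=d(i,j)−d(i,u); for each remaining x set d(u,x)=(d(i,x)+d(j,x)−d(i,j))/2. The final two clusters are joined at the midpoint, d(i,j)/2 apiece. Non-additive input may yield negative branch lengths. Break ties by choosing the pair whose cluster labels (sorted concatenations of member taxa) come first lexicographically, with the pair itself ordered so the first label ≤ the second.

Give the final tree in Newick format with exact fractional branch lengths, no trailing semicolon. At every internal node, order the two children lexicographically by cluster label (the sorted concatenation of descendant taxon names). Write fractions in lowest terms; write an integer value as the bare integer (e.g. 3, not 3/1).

(((H:-5/4,Y:33/4):13/2,(J:28/3,Z:26/3):16):-7/2,S:-7/2)

1. join J+Z (d=18, Q=-158) ⇒ JZ; edges |J|=28/3, |Z|=26/3
  updated: d(H,JZ)=37/2, d(JZ,S)=9, d(JZ,Y)=67/2
2. join H+Y (d=7, Q=-58) ⇒ HY; edges |H|=-5/4, |Y|=33/4
  updated: d(HY,JZ)=45/2, d(HY,S)=-1/2
3. join HY+JZ (d=45/2, Q=-31) ⇒ HJYZ; edges |HY|=13/2, |JZ|=16
  updated: d(HJYZ,S)=-7
4. join HJYZ+S (d=-7) ⇒ HJSYZ; edges |HJYZ|=-7/2, |S|=-7/2
final tree: (((H:-5/4,Y:33/4):13/2,(J:28/3,Z:26/3):16):-7/2,S:-7/2)
total length: 81/2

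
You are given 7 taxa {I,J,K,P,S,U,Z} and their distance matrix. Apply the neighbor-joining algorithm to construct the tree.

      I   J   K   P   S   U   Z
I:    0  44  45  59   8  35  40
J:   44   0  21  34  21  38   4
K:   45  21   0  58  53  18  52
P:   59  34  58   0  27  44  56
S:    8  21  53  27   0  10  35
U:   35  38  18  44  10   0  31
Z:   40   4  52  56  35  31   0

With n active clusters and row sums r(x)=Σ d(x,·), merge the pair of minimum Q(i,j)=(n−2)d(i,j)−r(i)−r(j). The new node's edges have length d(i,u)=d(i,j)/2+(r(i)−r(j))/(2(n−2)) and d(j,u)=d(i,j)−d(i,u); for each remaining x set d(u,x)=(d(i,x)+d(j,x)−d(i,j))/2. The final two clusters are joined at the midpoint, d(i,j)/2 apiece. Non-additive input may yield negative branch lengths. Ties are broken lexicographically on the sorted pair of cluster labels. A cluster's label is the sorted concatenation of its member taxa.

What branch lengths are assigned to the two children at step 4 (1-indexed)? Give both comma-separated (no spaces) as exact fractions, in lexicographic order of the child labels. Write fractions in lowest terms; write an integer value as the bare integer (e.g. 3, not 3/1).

179/16,445/16

step 1: merge (J,Z) at d=4, Q=-360; branch lengths J→-18/5, Z→38/5; new cluster JZ
  updated: d(I,JZ)=40, d(JZ,K)=69/2, d(JZ,P)=43, d(JZ,S)=26, d(JZ,U)=65/2
step 2: merge (I,S) at d=8, Q=-279; branch lengths I→95/8, S→-31/8; new cluster IS
  updated: d(IS,JZ)=29, d(IS,K)=45, d(IS,P)=39, d(IS,U)=37/2
step 3: merge (K,U) at d=18, Q=-429/2; branch lengths K→193/12, U→23/12; new cluster KU
  updated: d(IS,KU)=91/4, d(JZ,KU)=49/2, d(KU,P)=42
step 4: merge (IS,P) at d=39, Q=-547/4; branch lengths IS→179/16, P→445/16; new cluster IPS
  updated: d(IPS,JZ)=33/2, d(IPS,KU)=103/8
step 5: merge (IPS,JZ) at d=33/2, Q=-431/8; branch lengths IPS→39/16, JZ→225/16; new cluster IJPSZ
  updated: d(IJPSZ,KU)=167/16
step 6: merge (IJPSZ,KU) at d=167/16; branch lengths IJPSZ→167/32, KU→167/32; new cluster IJKPSUZ
final tree: ((((I:95/8,S:-31/8):179/16,P:445/16):39/16,(J:-18/5,Z:38/5):225/16):167/32,(K:193/12,U:23/12):167/32)
total length: 1535/16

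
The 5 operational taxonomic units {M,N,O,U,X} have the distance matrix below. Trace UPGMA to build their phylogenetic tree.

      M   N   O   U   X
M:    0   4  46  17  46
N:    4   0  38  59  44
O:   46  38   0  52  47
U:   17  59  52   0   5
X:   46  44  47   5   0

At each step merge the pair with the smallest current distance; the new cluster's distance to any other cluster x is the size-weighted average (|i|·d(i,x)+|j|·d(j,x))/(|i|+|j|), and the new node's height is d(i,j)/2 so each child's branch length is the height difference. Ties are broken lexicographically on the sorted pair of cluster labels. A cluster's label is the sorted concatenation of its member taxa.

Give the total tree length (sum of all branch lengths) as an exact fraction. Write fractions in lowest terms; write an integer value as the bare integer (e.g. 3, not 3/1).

iteration 1: select M,N (d=4); attach at lengths (2, 2); label the merged cluster MN
  updated: d(MN,O)=42, d(MN,U)=38, d(MN,X)=45
iteration 2: select U,X (d=5); attach at lengths (5/2, 5/2); label the merged cluster UX
  updated: d(MN,UX)=83/2, d(O,UX)=99/2
iteration 3: select MN,UX (d=83/2); attach at lengths (75/4, 73/4); label the merged cluster MNUX
  updated: d(MNUX,O)=183/4
iteration 4: select MNUX,O (d=183/4); attach at lengths (17/8, 183/8); label the merged cluster MNOUX
final tree: (((M:2,N:2):75/4,(U:5/2,X:5/2):73/4):17/8,O:183/8)
total length: 71

71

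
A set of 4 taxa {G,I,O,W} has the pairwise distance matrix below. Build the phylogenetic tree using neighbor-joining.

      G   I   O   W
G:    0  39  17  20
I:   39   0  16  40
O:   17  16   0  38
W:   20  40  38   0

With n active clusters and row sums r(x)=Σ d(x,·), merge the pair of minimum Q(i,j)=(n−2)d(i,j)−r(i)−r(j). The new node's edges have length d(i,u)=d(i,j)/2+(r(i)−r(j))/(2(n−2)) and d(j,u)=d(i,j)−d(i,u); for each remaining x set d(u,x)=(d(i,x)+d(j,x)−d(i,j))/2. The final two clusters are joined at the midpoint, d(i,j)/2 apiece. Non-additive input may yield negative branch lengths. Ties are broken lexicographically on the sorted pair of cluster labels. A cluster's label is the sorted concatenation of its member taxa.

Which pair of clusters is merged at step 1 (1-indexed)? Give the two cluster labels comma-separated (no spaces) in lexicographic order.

iteration 1: select G,W (d=20, Q=-134); attach at lengths (9/2, 31/2); label the merged cluster GW
  updated: d(GW,I)=59/2, d(GW,O)=35/2
iteration 2: select GW,I (d=59/2, Q=-63); attach at lengths (31/2, 14); label the merged cluster GIW
  updated: d(GIW,O)=2
iteration 3: select GIW,O (d=2); attach at lengths (1, 1); label the merged cluster GIOW
final tree: (((G:9/2,W:31/2):31/2,I:14):1,O:1)
total length: 103/2

G,W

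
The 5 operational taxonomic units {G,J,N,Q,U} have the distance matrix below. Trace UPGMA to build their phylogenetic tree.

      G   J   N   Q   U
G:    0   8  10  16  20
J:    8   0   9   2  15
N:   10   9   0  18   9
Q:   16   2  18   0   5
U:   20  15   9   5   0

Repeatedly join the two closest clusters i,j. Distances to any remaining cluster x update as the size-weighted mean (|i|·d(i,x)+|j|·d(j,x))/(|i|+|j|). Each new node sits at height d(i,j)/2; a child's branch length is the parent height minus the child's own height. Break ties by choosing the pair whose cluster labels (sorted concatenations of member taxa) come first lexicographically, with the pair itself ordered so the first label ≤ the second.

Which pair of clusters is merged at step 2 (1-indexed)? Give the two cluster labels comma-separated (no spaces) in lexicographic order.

step 1: merge (J,Q) at d=2; branch lengths J→1, Q→1; new cluster JQ
  updated: d(G,JQ)=12, d(JQ,N)=27/2, d(JQ,U)=10
step 2: merge (N,U) at d=9; branch lengths N→9/2, U→9/2; new cluster NU
  updated: d(G,NU)=15, d(JQ,NU)=47/4
step 3: merge (JQ,NU) at d=47/4; branch lengths JQ→39/8, NU→11/8; new cluster JNQU
  updated: d(G,JNQU)=27/2
step 4: merge (G,JNQU) at d=27/2; branch lengths G→27/4, JNQU→7/8; new cluster GJNQU
final tree: (G:27/4,((J:1,Q:1):39/8,(N:9/2,U:9/2):11/8):7/8)
total length: 199/8

N,U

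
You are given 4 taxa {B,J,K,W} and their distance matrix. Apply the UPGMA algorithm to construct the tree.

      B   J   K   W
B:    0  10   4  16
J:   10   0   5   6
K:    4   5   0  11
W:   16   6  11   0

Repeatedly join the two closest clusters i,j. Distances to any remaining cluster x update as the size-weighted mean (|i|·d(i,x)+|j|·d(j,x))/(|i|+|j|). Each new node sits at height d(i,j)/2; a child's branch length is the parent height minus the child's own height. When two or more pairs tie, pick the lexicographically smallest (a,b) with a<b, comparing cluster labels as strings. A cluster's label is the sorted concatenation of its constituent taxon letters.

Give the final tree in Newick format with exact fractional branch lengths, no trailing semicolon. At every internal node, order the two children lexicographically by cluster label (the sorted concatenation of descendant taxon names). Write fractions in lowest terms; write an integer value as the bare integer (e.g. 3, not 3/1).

1. join B+K (d=4) ⇒ BK; edges |B|=2, |K|=2
  updated: d(BK,J)=15/2, d(BK,W)=27/2
2. join J+W (d=6) ⇒ JW; edges |J|=3, |W|=3
  updated: d(BK,JW)=21/2
3. join BK+JW (d=21/2) ⇒ BJKW; edges |BK|=13/4, |JW|=9/4
final tree: ((B:2,K:2):13/4,(J:3,W:3):9/4)
total length: 31/2

((B:2,K:2):13/4,(J:3,W:3):9/4)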